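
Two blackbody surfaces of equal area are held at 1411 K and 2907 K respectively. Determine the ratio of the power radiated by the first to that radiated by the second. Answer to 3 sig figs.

P₁/P₂ ≈ 0.0555

With equal areas, P₁/P₂ = (T₁/T₂)⁴ = (1411/2907)⁴ = 0.0555.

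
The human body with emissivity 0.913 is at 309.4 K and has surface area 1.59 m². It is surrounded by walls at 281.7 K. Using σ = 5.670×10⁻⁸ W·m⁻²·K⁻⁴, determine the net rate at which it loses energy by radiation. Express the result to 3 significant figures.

Area A = 1.59 m².
Net radiated power P_net = εσA(T⁴ − T₀⁴) = 0.913×5.670×10⁻⁸×1.59×(309.4⁴ − 281.7⁴).
T⁴ − T₀⁴ = 9.16392×10⁹ − 6.29720×10⁹ = 2.86672×10⁹ K⁴, so P_net = 236 W.

Net loss ≈ 236 W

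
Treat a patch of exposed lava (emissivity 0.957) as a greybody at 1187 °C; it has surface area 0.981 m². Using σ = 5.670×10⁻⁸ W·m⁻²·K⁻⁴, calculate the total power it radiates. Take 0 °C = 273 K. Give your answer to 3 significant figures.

P ≈ 2.42×10⁵ W

T = 1187 °C + 273 = 1460 K.
Area A = 0.981 m².
P = εσAT⁴ = 0.957 × 5.670×10⁻⁸ × 0.981 × (1460)⁴ = 2.42×10⁵ W.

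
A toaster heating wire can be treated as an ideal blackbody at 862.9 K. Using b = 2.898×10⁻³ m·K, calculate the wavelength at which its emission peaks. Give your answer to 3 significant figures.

Wien's displacement law: λ_max = b/T = (2.898×10⁻³ m·K)/(862.9 K) = 3.358×10⁻⁶ m.
That is 3.36 μm, in the infrared range.

λ_max ≈ 3.36 μm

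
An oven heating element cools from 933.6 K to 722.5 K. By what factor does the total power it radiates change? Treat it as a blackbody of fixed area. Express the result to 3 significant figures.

P₂/P₁ ≈ 0.359

P ∝ T⁴, so P₂/P₁ = (T₂/T₁)⁴ = (722.5/933.6)⁴ = (0.773886)⁴ = 0.359.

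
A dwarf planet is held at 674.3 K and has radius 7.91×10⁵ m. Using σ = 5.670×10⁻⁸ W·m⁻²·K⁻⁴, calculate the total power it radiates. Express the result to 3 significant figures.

Surface area A = 4πR² = 4π(7.91×10⁵ m)² = 7.86254×10¹² m².
P = σAT⁴ = 5.670×10⁻⁸ × 7.86254×10¹² × (674.3)⁴ = 9.22×10¹⁶ W.

P ≈ 9.22×10¹⁶ W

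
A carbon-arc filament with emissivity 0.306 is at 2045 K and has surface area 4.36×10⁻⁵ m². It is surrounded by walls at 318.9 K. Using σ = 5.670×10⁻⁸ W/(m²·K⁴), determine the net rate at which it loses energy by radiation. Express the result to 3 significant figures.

Net loss ≈ 13.2 W

Area A = 4.36×10⁻⁵ m².
Net radiated power P_net = εσA(T⁴ − T₀⁴) = 0.306×5.670×10⁻⁸×4.36×10⁻⁵×(2045⁴ − 318.9⁴).
T⁴ − T₀⁴ = 1.74893×10¹³ − 1.03423×10¹⁰ = 1.74790×10¹³ K⁴, so P_net = 13.2 W.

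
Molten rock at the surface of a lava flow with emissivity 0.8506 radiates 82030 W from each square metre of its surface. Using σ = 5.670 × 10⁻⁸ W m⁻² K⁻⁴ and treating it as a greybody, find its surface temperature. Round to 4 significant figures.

T ≈ 1142 K

I = εσT⁴, so T = (I/εσ)^(1/4) = (82030/(0.8506×5.670×10⁻⁸))^(1/4) = 1142 K.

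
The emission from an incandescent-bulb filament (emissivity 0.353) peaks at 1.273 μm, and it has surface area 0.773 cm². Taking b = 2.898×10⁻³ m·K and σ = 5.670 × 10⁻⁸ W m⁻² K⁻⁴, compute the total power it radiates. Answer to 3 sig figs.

Wien's law: T = b/λ_max = 2.898×10⁻³/1.273×10⁻⁶ = 2276.51 K.
Area A = 0.773 cm² = 7.73×10⁻⁵ m².
Then P = εσAT⁴ = 0.353×5.670×10⁻⁸×7.73×10⁻⁵×(2276.51)⁴ = 41.6 W.

P ≈ 41.6 W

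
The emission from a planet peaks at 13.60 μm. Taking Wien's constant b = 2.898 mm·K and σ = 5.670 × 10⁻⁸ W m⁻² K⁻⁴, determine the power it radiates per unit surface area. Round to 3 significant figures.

Wien's law: T = b/λ_max = 2.898×10⁻³/1.360×10⁻⁵ = 213.088 K.
Then I = σT⁴ = 5.670×10⁻⁸×(213.088)⁴ = 117 W/m².

I ≈ 117 W/m²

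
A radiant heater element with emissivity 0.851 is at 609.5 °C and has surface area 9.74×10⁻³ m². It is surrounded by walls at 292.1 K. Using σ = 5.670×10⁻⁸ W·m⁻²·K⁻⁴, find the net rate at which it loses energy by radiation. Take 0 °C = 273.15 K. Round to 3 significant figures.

T = 609.5 °C + 273.15 = 882.65 K.
Area A = 9.74×10⁻³ m².
Net radiated power P_net = εσA(T⁴ − T₀⁴) = 0.851×5.670×10⁻⁸×9.74×10⁻³×(882.65⁴ − 292.1⁴).
T⁴ − T₀⁴ = 6.06952×10¹¹ − 7.27991×10⁹ = 5.99672×10¹¹ K⁴, so P_net = 282 W.

Net loss ≈ 282 W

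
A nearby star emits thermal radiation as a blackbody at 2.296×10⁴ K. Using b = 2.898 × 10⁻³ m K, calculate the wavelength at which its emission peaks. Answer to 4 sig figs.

Wien's displacement law: λ_max = b/T = (2.898×10⁻³ m·K)/(2.296×10⁴ K) = 1.2622×10⁻⁷ m.
That is 126.2 nm, in the ultraviolet range.

λ_max ≈ 126.2 nm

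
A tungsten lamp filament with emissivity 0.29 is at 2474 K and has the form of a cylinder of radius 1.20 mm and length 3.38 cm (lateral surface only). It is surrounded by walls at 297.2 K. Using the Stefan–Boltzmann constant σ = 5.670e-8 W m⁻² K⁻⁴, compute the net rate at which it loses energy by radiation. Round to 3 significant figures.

Lateral area A = 2πrL = 2π×1.20×10⁻³×0.0338 = 2.54846×10⁻⁴ m².
Net radiated power P_net = εσA(T⁴ − T₀⁴) = 0.29×5.670×10⁻⁸×2.54846×10⁻⁴×(2474⁴ − 297.2⁴).
T⁴ − T₀⁴ = 3.74627×10¹³ − 7.80181×10⁹ = 3.74549×10¹³ K⁴, so P_net = 157 W.

Net loss ≈ 157 W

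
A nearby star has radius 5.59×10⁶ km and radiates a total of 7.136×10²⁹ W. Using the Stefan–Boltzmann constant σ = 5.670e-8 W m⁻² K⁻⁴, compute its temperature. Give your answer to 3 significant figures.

Surface area A = 4πR² = 4π(5.59×10⁹ m)² = 3.92675×10²⁰ m².
P = σAT⁴ ⇒ T = (P/(σA))^(1/4) = (7.136×10²⁹/(5.670×10⁻⁸×3.92675×10²⁰))^(1/4) = 1.34×10⁴ K.

T ≈ 1.34×10⁴ K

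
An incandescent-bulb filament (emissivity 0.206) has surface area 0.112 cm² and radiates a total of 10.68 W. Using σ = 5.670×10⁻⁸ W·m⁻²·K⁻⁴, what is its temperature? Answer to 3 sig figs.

Area A = 0.112 cm² = 1.12×10⁻⁵ m².
P = εσAT⁴ ⇒ T = (P/(εσA))^(1/4) = (10.68/(0.206×5.670×10⁻⁸×1.12×10⁻⁵))^(1/4) = 3.01×10³ K.

T ≈ 3.01×10³ K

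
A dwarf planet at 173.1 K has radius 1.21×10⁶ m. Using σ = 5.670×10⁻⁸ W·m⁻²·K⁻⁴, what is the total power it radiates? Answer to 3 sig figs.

Surface area A = 4πR² = 4π(1.21×10⁶ m)² = 1.83984×10¹³ m².
P = σAT⁴ = 5.670×10⁻⁸ × 1.83984×10¹³ × (173.1)⁴ = 9.37×10¹⁴ W.

P ≈ 9.37×10¹⁴ W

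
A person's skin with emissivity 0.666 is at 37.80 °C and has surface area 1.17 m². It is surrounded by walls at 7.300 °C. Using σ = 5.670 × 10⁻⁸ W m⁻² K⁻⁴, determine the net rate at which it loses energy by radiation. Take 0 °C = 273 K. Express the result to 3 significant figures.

Net loss ≈ 140 W

T = 37.80 °C + 273 = 310.80 K.
Surroundings: T = 7.300 °C + 273 = 280.300 K.
Area A = 1.17 m².
Net radiated power P_net = εσA(T⁴ − T₀⁴) = 0.666×5.670×10⁻⁸×1.17×(310.80⁴ − 280.300⁴).
T⁴ − T₀⁴ = 9.33091×10⁹ − 6.17294×10⁹ = 3.15797×10⁹ K⁴, so P_net = 140 W.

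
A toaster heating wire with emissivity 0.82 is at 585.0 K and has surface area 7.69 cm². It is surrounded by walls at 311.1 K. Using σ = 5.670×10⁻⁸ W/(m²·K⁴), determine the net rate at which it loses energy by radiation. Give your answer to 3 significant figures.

Area A = 7.69 cm² = 7.69×10⁻⁴ m².
Net radiated power P_net = εσA(T⁴ − T₀⁴) = 0.82×5.670×10⁻⁸×7.69×10⁻⁴×(585.0⁴ − 311.1⁴).
T⁴ − T₀⁴ = 1.17118×10¹¹ − 9.36699×10⁹ = 1.07751×10¹¹ K⁴, so P_net = 3.85 W.

Net loss ≈ 3.85 W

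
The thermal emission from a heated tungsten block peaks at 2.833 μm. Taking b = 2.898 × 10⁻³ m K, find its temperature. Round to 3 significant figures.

Wien's law gives T = b/λ_max = (2.898×10⁻³ m·K)/(2.833×10⁻⁶ m) = 1.02×10³ K.

T ≈ 1.02×10³ K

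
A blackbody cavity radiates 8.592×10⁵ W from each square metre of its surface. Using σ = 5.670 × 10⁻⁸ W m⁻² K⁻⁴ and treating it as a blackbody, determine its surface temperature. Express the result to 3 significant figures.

T ≈ 1.97×10³ K

I = σT⁴, so T = (I/σ)^(1/4) = (8.592×10⁵/(5.670×10⁻⁸))^(1/4) = 1.97×10³ K.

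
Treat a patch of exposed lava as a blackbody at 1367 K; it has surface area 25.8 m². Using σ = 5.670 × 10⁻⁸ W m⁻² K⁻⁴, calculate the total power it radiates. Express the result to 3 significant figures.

Area A = 25.8 m².
P = σAT⁴ = 5.670×10⁻⁸ × 25.8 × (1367)⁴ = 5.11×10⁶ W.

P ≈ 5.11×10⁶ W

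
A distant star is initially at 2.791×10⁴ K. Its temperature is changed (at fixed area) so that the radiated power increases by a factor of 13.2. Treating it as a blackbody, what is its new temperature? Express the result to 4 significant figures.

T₂ ≈ 5.320×10⁴ K

P ∝ T⁴, so T₂/T₁ = (P₂/P₁)^(1/4) = (13.2)^(1/4) = 1.90609.
T₂ = 2.791×10⁴ × 1.90609 = 5.320×10⁴ K.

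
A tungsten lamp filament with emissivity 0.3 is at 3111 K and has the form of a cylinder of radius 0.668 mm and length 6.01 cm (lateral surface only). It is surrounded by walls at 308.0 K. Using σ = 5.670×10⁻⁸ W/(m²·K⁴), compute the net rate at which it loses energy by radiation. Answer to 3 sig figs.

Net loss ≈ 402 W

Lateral area A = 2πrL = 2π×6.68×10⁻⁴×0.0601 = 2.52250×10⁻⁴ m².
Net radiated power P_net = εσA(T⁴ − T₀⁴) = 0.3×5.670×10⁻⁸×2.52250×10⁻⁴×(3111⁴ − 308.0⁴).
T⁴ − T₀⁴ = 9.36699×10¹³ − 8.99918×10⁹ = 9.36609×10¹³ K⁴, so P_net = 402 W.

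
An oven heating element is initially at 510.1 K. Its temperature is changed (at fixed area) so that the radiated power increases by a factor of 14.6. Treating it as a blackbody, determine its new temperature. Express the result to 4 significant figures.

T₂ ≈ 997.1 K

P ∝ T⁴, so T₂/T₁ = (P₂/P₁)^(1/4) = (14.6)^(1/4) = 1.95474.
T₂ = 510.1 × 1.95474 = 997.1 K.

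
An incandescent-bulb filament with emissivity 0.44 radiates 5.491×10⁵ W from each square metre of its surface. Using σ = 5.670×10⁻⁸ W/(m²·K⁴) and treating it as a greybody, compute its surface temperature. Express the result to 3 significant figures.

T ≈ 2.17×10³ K

I = εσT⁴, so T = (I/εσ)^(1/4) = (5.491×10⁵/(0.44×5.670×10⁻⁸))^(1/4) = 2.17×10³ K.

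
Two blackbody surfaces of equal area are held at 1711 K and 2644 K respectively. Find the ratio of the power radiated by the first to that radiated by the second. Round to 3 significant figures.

P₁/P₂ ≈ 0.175

With equal areas, P₁/P₂ = (T₁/T₂)⁴ = (1711/2644)⁴ = 0.175.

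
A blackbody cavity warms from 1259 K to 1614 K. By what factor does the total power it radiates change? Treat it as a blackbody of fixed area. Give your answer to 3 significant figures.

P ∝ T⁴, so P₂/P₁ = (T₂/T₁)⁴ = (1614/1259)⁴ = (1.28197)⁴ = 2.70.

P₂/P₁ ≈ 2.70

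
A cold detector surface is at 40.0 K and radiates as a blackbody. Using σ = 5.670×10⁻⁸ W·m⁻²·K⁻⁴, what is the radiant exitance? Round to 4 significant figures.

Stefan–Boltzmann: I = σT⁴ = 5.670×10⁻⁸ × (40.0)⁴ = 0.1452 W/m².

I ≈ 0.1452 W/m²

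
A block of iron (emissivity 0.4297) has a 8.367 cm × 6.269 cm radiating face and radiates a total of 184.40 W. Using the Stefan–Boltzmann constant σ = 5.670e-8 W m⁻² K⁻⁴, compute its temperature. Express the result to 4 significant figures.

T ≈ 1096 K

Area A = 0.08367 × 0.06269 = 5.24527×10⁻³ m².
P = εσAT⁴ ⇒ T = (P/(εσA))^(1/4) = (184.40/(0.4297×5.670×10⁻⁸×5.24527×10⁻³))^(1/4) = 1096 K.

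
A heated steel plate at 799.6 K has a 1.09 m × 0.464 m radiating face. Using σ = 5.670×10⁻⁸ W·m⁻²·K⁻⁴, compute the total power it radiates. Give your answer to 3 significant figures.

Area A = 1.09 × 0.464 = 0.50576 m².
P = σAT⁴ = 5.670×10⁻⁸ × 0.50576 × (799.6)⁴ = 1.17×10⁴ W.

P ≈ 1.17×10⁴ W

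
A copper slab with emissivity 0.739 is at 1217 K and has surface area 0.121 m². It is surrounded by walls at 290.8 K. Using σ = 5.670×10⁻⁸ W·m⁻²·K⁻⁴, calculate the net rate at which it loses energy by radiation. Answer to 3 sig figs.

Net loss ≈ 1.11×10⁴ W

Area A = 0.121 m².
Net radiated power P_net = εσA(T⁴ − T₀⁴) = 0.739×5.670×10⁻⁸×0.121×(1217⁴ − 290.8⁴).
T⁴ − T₀⁴ = 2.19362×10¹² − 7.15118×10⁹ = 2.18647×10¹² K⁴, so P_net = 1.11×10⁴ W.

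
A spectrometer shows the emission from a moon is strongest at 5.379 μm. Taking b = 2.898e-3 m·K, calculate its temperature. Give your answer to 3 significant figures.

Wien's law gives T = b/λ_max = (2.898×10⁻³ m·K)/(5.379×10⁻⁶ m) = 539 K.

T ≈ 539 K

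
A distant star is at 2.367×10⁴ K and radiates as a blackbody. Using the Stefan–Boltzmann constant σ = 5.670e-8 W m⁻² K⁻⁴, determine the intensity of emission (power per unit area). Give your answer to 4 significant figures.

I ≈ 1.780×10¹⁰ W/m²

Stefan–Boltzmann: I = σT⁴ = 5.670×10⁻⁸ × (2.367×10⁴)⁴ = 1.780×10¹⁰ W/m².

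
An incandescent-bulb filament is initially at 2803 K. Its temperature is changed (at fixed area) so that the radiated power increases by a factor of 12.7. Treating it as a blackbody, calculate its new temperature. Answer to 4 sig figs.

T₂ ≈ 5291 K

P ∝ T⁴, so T₂/T₁ = (P₂/P₁)^(1/4) = (12.7)^(1/4) = 1.88778.
T₂ = 2803 × 1.88778 = 5291 K.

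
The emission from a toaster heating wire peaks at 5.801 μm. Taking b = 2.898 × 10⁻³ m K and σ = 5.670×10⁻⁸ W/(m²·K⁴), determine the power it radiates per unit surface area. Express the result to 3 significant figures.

I ≈ 3.53×10³ W/m²

Wien's law: T = b/λ_max = 2.898×10⁻³/5.801×10⁻⁶ = 499.569 K.
Then I = σT⁴ = 5.670×10⁻⁸×(499.569)⁴ = 3.53×10³ W/m².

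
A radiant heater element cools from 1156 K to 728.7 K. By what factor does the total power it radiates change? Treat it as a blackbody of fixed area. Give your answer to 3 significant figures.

P ∝ T⁴, so P₂/P₁ = (T₂/T₁)⁴ = (728.7/1156)⁴ = (0.630363)⁴ = 0.158.

P₂/P₁ ≈ 0.158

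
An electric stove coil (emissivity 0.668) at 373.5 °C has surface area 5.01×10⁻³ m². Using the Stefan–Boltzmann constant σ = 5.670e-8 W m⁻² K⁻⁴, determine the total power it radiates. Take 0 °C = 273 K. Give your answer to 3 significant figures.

P ≈ 33.1 W

T = 373.5 °C + 273 = 646.5 K.
Area A = 5.01×10⁻³ m².
P = εσAT⁴ = 0.668 × 5.670×10⁻⁸ × 5.01×10⁻³ × (646.5)⁴ = 33.1 W.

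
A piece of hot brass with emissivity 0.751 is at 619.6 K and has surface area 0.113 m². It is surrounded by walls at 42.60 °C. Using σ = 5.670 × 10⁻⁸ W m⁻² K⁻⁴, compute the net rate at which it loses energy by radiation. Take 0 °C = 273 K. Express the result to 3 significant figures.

Surroundings: T = 42.60 °C + 273 = 315.60 K.
Area A = 0.113 m².
Net radiated power P_net = εσA(T⁴ − T₀⁴) = 0.751×5.670×10⁻⁸×0.113×(619.6⁴ − 315.60⁴).
T⁴ − T₀⁴ = 1.47382×10¹¹ − 9.92083×10⁹ = 1.37461×10¹¹ K⁴, so P_net = 661 W.

Net loss ≈ 661 W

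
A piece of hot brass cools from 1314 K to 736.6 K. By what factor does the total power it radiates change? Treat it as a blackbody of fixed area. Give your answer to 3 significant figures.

P ∝ T⁴, so P₂/P₁ = (T₂/T₁)⁴ = (736.6/1314)⁴ = (0.560578)⁴ = 0.0988.

P₂/P₁ ≈ 0.0988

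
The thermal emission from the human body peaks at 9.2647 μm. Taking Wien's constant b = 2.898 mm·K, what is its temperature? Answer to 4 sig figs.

Wien's law gives T = b/λ_max = (2.898×10⁻³ m·K)/(9.2647×10⁻⁶ m) = 312.8 K.

T ≈ 312.8 K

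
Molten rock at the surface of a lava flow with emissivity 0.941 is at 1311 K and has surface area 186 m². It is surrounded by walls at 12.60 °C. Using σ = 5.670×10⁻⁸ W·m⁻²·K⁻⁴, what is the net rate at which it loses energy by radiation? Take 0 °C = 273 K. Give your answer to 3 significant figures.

Net loss ≈ 2.92×10⁷ W

Surroundings: T = 12.60 °C + 273 = 285.60 K.
Area A = 186 m².
Net radiated power P_net = εσA(T⁴ − T₀⁴) = 0.941×5.670×10⁻⁸×186×(1311⁴ − 285.60⁴).
T⁴ − T₀⁴ = 2.95400×10¹² − 6.65323×10⁹ = 2.94735×10¹² K⁴, so P_net = 2.92×10⁷ W.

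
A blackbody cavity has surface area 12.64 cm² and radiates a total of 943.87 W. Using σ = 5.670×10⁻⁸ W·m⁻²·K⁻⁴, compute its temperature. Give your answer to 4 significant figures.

T ≈ 1905 K

Area A = 12.64 cm² = 1.264×10⁻³ m².
P = σAT⁴ ⇒ T = (P/(σA))^(1/4) = (943.87/(5.670×10⁻⁸×1.264×10⁻³))^(1/4) = 1905 K.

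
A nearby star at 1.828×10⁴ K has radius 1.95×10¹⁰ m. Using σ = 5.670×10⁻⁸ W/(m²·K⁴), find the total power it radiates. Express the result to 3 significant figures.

P ≈ 3.03×10³¹ W

Surface area A = 4πR² = 4π(1.95×10¹⁰ m)² = 4.77836×10²¹ m².
P = σAT⁴ = 5.670×10⁻⁸ × 4.77836×10²¹ × (1.828×10⁴)⁴ = 3.03×10³¹ W.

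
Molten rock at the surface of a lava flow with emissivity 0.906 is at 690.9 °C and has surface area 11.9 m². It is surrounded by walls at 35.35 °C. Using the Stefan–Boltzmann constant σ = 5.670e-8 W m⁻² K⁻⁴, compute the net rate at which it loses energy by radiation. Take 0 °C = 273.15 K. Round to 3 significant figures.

T = 690.9 °C + 273.15 = 964.05 K.
Surroundings: T = 35.35 °C + 273.15 = 308.50 K.
Area A = 11.9 m².
Net radiated power P_net = εσA(T⁴ − T₀⁴) = 0.906×5.670×10⁻⁸×11.9×(964.05⁴ − 308.50⁴).
T⁴ − T₀⁴ = 8.63770×10¹¹ − 9.05776×10⁹ = 8.54712×10¹¹ K⁴, so P_net = 5.22×10⁵ W.

Net loss ≈ 5.22×10⁵ W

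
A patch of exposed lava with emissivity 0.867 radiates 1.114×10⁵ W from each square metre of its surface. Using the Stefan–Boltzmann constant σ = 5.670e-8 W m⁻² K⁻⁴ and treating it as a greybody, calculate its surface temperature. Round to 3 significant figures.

I = εσT⁴, so T = (I/εσ)^(1/4) = (1.114×10⁵/(0.867×5.670×10⁻⁸))^(1/4) = 1.23×10³ K.

T ≈ 1.23×10³ K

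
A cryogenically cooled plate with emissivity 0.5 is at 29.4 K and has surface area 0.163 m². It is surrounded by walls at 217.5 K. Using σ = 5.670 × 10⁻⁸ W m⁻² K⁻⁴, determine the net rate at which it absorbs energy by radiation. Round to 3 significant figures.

Area A = 0.163 m².
Net radiated power P_net = εσA(T⁴ − T₀⁴) = 0.5×5.670×10⁻⁸×0.163×(29.4⁴ − 217.5⁴).
T⁴ − T₀⁴ = 7.47118×10⁵ − 2.23788×10⁹ = -2.23713×10⁹ K⁴, so P_net = -10.3 W — negative, meaning a net gain of 10.3 W.

Net gain ≈ 10.3 W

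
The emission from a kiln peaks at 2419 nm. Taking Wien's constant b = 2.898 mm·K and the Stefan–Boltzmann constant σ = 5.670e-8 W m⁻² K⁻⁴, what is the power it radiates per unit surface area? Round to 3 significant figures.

Wien's law: T = b/λ_max = 2.898×10⁻³/2.419×10⁻⁶ = 1198.02 K.
Then I = σT⁴ = 5.670×10⁻⁸×(1198.02)⁴ = 1.17×10⁵ W/m².

I ≈ 1.17×10⁵ W/m²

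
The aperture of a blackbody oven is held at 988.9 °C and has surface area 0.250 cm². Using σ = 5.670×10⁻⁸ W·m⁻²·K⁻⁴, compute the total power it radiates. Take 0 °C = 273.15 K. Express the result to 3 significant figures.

T = 988.9 °C + 273.15 = 1262.05 K.
Area A = 0.250 cm² = 2.50×10⁻⁵ m².
P = σAT⁴ = 5.670×10⁻⁸ × 2.50×10⁻⁵ × (1262.05)⁴ = 3.60 W.

P ≈ 3.60 W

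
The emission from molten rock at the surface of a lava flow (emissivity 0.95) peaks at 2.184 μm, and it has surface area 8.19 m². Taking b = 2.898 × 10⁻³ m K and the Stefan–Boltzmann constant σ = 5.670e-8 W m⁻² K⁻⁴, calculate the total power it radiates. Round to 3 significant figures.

Wien's law: T = b/λ_max = 2.898×10⁻³/2.184×10⁻⁶ = 1326.92 K.
Area A = 8.19 m².
Then P = εσAT⁴ = 0.95×5.670×10⁻⁸×8.19×(1326.92)⁴ = 1.37×10⁶ W.

P ≈ 1.37×10⁶ W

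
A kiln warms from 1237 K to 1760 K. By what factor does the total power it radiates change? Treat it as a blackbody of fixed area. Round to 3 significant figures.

P₂/P₁ ≈ 4.10

P ∝ T⁴, so P₂/P₁ = (T₂/T₁)⁴ = (1760/1237)⁴ = (1.42280)⁴ = 4.10.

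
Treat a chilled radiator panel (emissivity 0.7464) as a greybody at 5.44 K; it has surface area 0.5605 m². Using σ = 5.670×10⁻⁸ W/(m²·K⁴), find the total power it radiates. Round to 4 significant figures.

P ≈ 2.077×10⁻⁵ W

Area A = 0.5605 m².
P = εσAT⁴ = 0.7464 × 5.670×10⁻⁸ × 0.5605 × (5.44)⁴ = 2.077×10⁻⁵ W.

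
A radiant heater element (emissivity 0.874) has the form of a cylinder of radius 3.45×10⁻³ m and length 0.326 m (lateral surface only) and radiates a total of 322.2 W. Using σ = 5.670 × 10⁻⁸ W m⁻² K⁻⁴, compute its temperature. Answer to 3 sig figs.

Lateral area A = 2πrL = 2π×3.45×10⁻³×0.326 = 7.06670×10⁻³ m².
P = εσAT⁴ ⇒ T = (P/(εσA))^(1/4) = (322.2/(0.874×5.670×10⁻⁸×7.06670×10⁻³))^(1/4) = 979 K.

T ≈ 979 K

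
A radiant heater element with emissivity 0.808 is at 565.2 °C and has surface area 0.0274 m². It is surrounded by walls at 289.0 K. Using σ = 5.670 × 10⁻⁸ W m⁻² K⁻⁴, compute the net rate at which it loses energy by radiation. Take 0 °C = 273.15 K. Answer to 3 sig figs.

Net loss ≈ 611 W

T = 565.2 °C + 273.15 = 838.35 K.
Area A = 0.0274 m².
Net radiated power P_net = εσA(T⁴ − T₀⁴) = 0.808×5.670×10⁻⁸×0.0274×(838.35⁴ − 289.0⁴).
T⁴ − T₀⁴ = 4.93971×10¹¹ − 6.97576×10⁹ = 4.86995×10¹¹ K⁴, so P_net = 611 W.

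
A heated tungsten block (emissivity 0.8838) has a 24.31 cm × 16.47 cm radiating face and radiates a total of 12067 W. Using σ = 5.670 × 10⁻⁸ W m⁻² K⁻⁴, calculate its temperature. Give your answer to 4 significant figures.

T ≈ 1566 K

Area A = 0.2431 × 0.1647 = 0.0400386 m².
P = εσAT⁴ ⇒ T = (P/(εσA))^(1/4) = (12067/(0.8838×5.670×10⁻⁸×0.0400386))^(1/4) = 1566 K.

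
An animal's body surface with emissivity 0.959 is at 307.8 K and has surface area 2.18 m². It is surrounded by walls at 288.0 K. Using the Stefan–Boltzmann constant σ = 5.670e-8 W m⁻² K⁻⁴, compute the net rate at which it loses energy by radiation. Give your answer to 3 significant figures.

Net loss ≈ 248 W

Area A = 2.18 m².
Net radiated power P_net = εσA(T⁴ − T₀⁴) = 0.959×5.670×10⁻⁸×2.18×(307.8⁴ − 288.0⁴).
T⁴ − T₀⁴ = 8.97583×10⁹ − 6.87971×10⁹ = 2.09612×10⁹ K⁴, so P_net = 248 W.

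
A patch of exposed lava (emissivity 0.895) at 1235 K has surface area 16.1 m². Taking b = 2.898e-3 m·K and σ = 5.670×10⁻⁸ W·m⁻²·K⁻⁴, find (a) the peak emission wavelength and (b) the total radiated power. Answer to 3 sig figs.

(a) λ_max = b/T = 2.898×10⁻³/1235 = 2.347×10⁻⁶ m = 2.35 μm.
Area A = 16.1 m².
(b) P = εσAT⁴ = 0.895×5.670×10⁻⁸×16.1×(1235)⁴ = 1.90×10⁶ W.

λ_max ≈ 2.35 μm; P ≈ 1.90×10⁶ W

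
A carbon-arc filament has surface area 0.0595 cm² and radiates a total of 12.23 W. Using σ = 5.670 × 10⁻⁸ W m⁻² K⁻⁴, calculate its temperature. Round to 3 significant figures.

Area A = 0.0595 cm² = 5.95×10⁻⁶ m².
P = σAT⁴ ⇒ T = (P/(σA))^(1/4) = (12.23/(5.670×10⁻⁸×5.95×10⁻⁶))^(1/4) = 2.45×10³ K.

T ≈ 2.45×10³ K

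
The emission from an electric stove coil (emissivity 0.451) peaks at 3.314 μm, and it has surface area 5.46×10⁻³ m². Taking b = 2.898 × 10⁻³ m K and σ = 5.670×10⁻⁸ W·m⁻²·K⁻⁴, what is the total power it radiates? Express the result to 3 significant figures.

Wien's law: T = b/λ_max = 2.898×10⁻³/3.314×10⁻⁶ = 874.472 K.
Area A = 5.46×10⁻³ m².
Then P = εσAT⁴ = 0.451×5.670×10⁻⁸×5.46×10⁻³×(874.472)⁴ = 81.6 W.

P ≈ 81.6 W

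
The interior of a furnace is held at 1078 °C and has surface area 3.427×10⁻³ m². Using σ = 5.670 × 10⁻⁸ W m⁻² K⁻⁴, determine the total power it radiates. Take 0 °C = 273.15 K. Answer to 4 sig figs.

P ≈ 647.6 W

T = 1078 °C + 273.15 = 1351.15 K.
Area A = 3.427×10⁻³ m².
P = σAT⁴ = 5.670×10⁻⁸ × 3.427×10⁻³ × (1351.15)⁴ = 647.6 W.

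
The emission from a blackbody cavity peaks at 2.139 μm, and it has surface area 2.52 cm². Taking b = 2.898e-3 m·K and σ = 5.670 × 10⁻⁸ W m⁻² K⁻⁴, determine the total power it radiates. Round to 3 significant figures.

P ≈ 48.1 W

Wien's law: T = b/λ_max = 2.898×10⁻³/2.139×10⁻⁶ = 1354.84 K.
Area A = 2.52 cm² = 2.52×10⁻⁴ m².
Then P = σAT⁴ = 5.670×10⁻⁸×2.52×10⁻⁴×(1354.84)⁴ = 48.1 W.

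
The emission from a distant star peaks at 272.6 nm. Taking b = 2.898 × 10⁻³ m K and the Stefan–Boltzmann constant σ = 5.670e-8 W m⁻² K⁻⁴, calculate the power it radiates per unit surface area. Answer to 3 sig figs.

Wien's law: T = b/λ_max = 2.898×10⁻³/2.726×10⁻⁷ = 10631.0 K.
Then I = σT⁴ = 5.670×10⁻⁸×(10631.0)⁴ = 7.24×10⁸ W/m².

I ≈ 7.24×10⁸ W/m²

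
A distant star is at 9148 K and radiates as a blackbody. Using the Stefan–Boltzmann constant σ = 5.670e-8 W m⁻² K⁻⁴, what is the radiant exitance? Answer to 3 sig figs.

Stefan–Boltzmann: I = σT⁴ = 5.670×10⁻⁸ × (9148)⁴ = 3.97×10⁸ W/m².

I ≈ 3.97×10⁸ W/m²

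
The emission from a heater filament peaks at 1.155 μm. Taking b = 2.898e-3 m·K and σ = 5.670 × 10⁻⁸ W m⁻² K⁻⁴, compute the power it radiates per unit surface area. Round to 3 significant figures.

Wien's law: T = b/λ_max = 2.898×10⁻³/1.155×10⁻⁶ = 2509.09 K.
Then I = σT⁴ = 5.670×10⁻⁸×(2509.09)⁴ = 2.25×10⁶ W/m².

I ≈ 2.25×10⁶ W/m²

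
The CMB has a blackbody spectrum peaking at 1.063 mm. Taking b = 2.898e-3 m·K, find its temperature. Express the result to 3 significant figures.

T ≈ 2.73 K

Wien's law gives T = b/λ_max = (2.898×10⁻³ m·K)/(1.063×10⁻³ m) = 2.73 K.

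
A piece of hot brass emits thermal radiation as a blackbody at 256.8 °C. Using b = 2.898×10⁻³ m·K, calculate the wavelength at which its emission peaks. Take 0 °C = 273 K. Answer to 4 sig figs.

λ_max ≈ 5.470 μm

T = 256.8 °C + 273 = 529.8 K.
Wien's displacement law: λ_max = b/T = (2.898×10⁻³ m·K)/(529.8 K) = 5.4700×10⁻⁶ m.
That is 5.470 μm, in the infrared range.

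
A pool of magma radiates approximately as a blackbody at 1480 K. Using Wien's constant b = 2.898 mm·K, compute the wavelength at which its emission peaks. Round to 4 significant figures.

λ_max ≈ 1.958 μm

Wien's displacement law: λ_max = b/T = (2.898×10⁻³ m·K)/(1480 K) = 1.9581×10⁻⁶ m.
That is 1.958 μm, in the infrared range.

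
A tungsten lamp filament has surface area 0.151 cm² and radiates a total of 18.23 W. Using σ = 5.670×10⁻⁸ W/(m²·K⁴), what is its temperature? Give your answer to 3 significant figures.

Area A = 0.151 cm² = 1.51×10⁻⁵ m².
P = σAT⁴ ⇒ T = (P/(σA))^(1/4) = (18.23/(5.670×10⁻⁸×1.51×10⁻⁵))^(1/4) = 2.15×10³ K.

T ≈ 2.15×10³ K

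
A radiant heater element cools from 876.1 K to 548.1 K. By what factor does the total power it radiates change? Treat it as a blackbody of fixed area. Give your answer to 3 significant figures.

P₂/P₁ ≈ 0.153

P ∝ T⁴, so P₂/P₁ = (T₂/T₁)⁴ = (548.1/876.1)⁴ = (0.625614)⁴ = 0.153.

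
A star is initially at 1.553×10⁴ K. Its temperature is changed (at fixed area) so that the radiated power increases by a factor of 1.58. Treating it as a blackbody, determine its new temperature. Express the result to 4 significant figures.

P ∝ T⁴, so T₂/T₁ = (P₂/P₁)^(1/4) = (1.58)^(1/4) = 1.12115.
T₂ = 1.553×10⁴ × 1.12115 = 1.741×10⁴ K.

T₂ ≈ 1.741×10⁴ K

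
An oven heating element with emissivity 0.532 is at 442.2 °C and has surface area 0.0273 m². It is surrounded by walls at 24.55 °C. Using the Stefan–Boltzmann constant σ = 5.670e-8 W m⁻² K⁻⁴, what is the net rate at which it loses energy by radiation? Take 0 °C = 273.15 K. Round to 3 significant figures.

T = 442.2 °C + 273.15 = 715.35 K.
Surroundings: T = 24.55 °C + 273.15 = 297.70 K.
Area A = 0.0273 m².
Net radiated power P_net = εσA(T⁴ − T₀⁴) = 0.532×5.670×10⁻⁸×0.0273×(715.35⁴ − 297.70⁴).
T⁴ − T₀⁴ = 2.61863×10¹¹ − 7.85444×10⁹ = 2.54009×10¹¹ K⁴, so P_net = 209 W.

Net loss ≈ 209 W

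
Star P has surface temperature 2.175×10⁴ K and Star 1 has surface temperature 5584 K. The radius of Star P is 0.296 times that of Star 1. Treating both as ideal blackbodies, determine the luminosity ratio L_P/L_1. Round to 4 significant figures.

L_P/L_1 ≈ 20.17

L ∝ R²T⁴, so L_P/L_1 = (R_P/R_1)²(T_P/T_1)⁴ = (0.296)² × (2.175×10⁴/5584)⁴ = 0.087616 × 230.174 = 20.17.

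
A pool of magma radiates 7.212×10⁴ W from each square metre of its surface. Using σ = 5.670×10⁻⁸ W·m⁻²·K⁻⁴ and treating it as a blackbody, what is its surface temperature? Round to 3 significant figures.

I = σT⁴, so T = (I/σ)^(1/4) = (7.212×10⁴/(5.670×10⁻⁸))^(1/4) = 1.06×10³ K.

T ≈ 1.06×10³ K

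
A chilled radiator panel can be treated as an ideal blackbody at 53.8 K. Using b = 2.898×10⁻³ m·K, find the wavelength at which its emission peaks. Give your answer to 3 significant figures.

Wien's displacement law: λ_max = b/T = (2.898×10⁻³ m·K)/(53.8 K) = 5.387×10⁻⁵ m.
That is 53.9 μm, in the infrared range.

λ_max ≈ 53.9 μm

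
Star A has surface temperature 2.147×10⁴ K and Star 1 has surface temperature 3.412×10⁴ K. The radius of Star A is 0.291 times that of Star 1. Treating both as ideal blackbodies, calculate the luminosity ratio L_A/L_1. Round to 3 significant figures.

L ∝ R²T⁴, so L_A/L_1 = (R_A/R_1)²(T_A/T_1)⁴ = (0.291)² × (2.147×10⁴/3.412×10⁴)⁴ = 0.084681 × 0.156781 = 0.0133.

L_A/L_1 ≈ 0.0133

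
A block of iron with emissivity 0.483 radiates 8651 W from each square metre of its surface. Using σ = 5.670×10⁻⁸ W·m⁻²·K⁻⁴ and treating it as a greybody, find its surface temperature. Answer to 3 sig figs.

T ≈ 750 K

I = εσT⁴, so T = (I/εσ)^(1/4) = (8651/(0.483×5.670×10⁻⁸))^(1/4) = 750 K.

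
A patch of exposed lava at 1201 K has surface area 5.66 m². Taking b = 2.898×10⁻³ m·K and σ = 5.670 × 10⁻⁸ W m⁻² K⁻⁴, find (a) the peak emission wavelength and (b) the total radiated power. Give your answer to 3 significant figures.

(a) λ_max = b/T = 2.898×10⁻³/1201 = 2.413×10⁻⁶ m = 2.41×10³ nm.
Area A = 5.66 m².
(b) P = σAT⁴ = 5.670×10⁻⁸×5.66×(1201)⁴ = 6.68×10⁵ W.

λ_max ≈ 2.41×10³ nm; P ≈ 6.68×10⁵ W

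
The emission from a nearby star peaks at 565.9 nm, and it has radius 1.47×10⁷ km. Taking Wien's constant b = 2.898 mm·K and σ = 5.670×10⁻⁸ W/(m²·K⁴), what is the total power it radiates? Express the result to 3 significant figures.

Wien's law: T = b/λ_max = 2.898×10⁻³/5.659×10⁻⁷ = 5121.05 K.
Surface area A = 4πR² = 4π(1.47×10¹⁰ m)² = 2.71547×10²¹ m².
Then P = σAT⁴ = 5.670×10⁻⁸×2.71547×10²¹×(5121.05)⁴ = 1.06×10²⁹ W.

P ≈ 1.06×10²⁹ W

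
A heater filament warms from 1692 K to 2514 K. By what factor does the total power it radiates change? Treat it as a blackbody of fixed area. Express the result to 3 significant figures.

P ∝ T⁴, so P₂/P₁ = (T₂/T₁)⁴ = (2514/1692)⁴ = (1.48582)⁴ = 4.87.

P₂/P₁ ≈ 4.87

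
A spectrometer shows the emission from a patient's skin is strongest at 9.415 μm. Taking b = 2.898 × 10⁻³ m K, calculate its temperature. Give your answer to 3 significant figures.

T ≈ 308 K

Wien's law gives T = b/λ_max = (2.898×10⁻³ m·K)/(9.415×10⁻⁶ m) = 308 K.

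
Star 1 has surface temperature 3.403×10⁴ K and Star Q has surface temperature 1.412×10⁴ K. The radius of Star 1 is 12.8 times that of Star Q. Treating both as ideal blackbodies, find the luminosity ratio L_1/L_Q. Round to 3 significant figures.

L_1/L_Q ≈ 5.53×10³

L ∝ R²T⁴, so L_1/L_Q = (R_1/R_Q)²(T_1/T_Q)⁴ = (12.8)² × (3.403×10⁴/1.412×10⁴)⁴ = 163.84 × 33.7372 = 5.53×10³.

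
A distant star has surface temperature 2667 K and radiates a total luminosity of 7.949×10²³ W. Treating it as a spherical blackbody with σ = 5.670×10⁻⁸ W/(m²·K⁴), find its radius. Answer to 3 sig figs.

L = 4πR²σT⁴ ⇒ R = √(L/(4πσT⁴)).
σT⁴ = 2.86863×10⁶ W/m², so R = √(7.949×10²³/(4π×2.86863×10⁶)) = 1.48×10⁸ m.

R ≈ 1.48×10⁸ m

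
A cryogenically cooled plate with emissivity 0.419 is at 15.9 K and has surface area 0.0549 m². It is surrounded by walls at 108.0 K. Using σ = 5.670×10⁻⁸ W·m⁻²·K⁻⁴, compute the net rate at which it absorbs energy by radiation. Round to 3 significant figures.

Area A = 0.0549 m².
Net radiated power P_net = εσA(T⁴ − T₀⁴) = 0.419×5.670×10⁻⁸×0.0549×(15.9⁴ − 108.0⁴).
T⁴ − T₀⁴ = 63912.9 − 1.36049×10⁸ = -1.35985×10⁸ K⁴, so P_net = -0.177 W — negative, meaning a net gain of 0.177 W.

Net gain ≈ 0.177 W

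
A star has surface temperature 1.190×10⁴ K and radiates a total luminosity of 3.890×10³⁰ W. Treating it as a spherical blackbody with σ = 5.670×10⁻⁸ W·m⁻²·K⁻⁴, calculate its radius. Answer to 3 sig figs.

L = 4πR²σT⁴ ⇒ R = √(L/(4πσT⁴)).
σT⁴ = 1.13703×10⁹ W/m², so R = √(3.890×10³⁰/(4π×1.13703×10⁹)) = 1.65×10¹⁰ m.

R ≈ 1.65×10¹⁰ m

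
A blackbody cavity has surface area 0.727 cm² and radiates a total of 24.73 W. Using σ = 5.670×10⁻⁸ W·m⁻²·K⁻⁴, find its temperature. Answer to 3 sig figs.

Area A = 0.727 cm² = 7.27×10⁻⁵ m².
P = σAT⁴ ⇒ T = (P/(σA))^(1/4) = (24.73/(5.670×10⁻⁸×7.27×10⁻⁵))^(1/4) = 1.57×10³ K.

T ≈ 1.57×10³ K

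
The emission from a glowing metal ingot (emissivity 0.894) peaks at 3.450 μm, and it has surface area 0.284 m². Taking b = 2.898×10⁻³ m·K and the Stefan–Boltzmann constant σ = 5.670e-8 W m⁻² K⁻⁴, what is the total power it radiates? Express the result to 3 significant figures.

Wien's law: T = b/λ_max = 2.898×10⁻³/3.450×10⁻⁶ = 840.000 K.
Area A = 0.284 m².
Then P = εσAT⁴ = 0.894×5.670×10⁻⁸×0.284×(840.000)⁴ = 7.17×10³ W.

P ≈ 7.17×10³ W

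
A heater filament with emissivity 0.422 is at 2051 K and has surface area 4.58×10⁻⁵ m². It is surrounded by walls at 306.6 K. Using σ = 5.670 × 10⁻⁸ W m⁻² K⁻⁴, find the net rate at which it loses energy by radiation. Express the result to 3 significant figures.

Area A = 4.58×10⁻⁵ m².
Net radiated power P_net = εσA(T⁴ − T₀⁴) = 0.422×5.670×10⁻⁸×4.58×10⁻⁵×(2051⁴ − 306.6⁴).
T⁴ − T₀⁴ = 1.76955×10¹³ − 8.83667×10⁹ = 1.76867×10¹³ K⁴, so P_net = 19.4 W.

Net loss ≈ 19.4 W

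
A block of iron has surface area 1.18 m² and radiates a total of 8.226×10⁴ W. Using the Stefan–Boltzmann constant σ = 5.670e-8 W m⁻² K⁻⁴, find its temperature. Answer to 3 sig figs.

T ≈ 1.05×10³ K

Area A = 1.18 m².
P = σAT⁴ ⇒ T = (P/(σA))^(1/4) = (8.226×10⁴/(5.670×10⁻⁸×1.18))^(1/4) = 1.05×10³ K.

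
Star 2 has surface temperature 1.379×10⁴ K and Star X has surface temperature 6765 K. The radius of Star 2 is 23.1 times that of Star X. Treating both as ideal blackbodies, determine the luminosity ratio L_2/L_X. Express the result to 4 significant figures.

L ∝ R²T⁴, so L_2/L_X = (R_2/R_X)²(T_2/T_X)⁴ = (23.1)² × (1.379×10⁴/6765)⁴ = 533.61 × 17.2658 = 9213.

L_2/L_X ≈ 9213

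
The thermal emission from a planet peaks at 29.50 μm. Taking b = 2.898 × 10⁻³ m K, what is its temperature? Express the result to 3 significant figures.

T ≈ 98.2 K

Wien's law gives T = b/λ_max = (2.898×10⁻³ m·K)/(2.950×10⁻⁵ m) = 98.2 K.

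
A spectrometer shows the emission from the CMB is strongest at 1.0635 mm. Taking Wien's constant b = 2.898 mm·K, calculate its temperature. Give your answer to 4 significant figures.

T ≈ 2.725 K

Wien's law gives T = b/λ_max = (2.898×10⁻³ m·K)/(1.0635×10⁻³ m) = 2.725 K.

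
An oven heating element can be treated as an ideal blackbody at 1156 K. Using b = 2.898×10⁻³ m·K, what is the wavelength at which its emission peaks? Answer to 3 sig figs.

λ_max ≈ 2.51 μm

Wien's displacement law: λ_max = b/T = (2.898×10⁻³ m·K)/(1156 K) = 2.507×10⁻⁶ m.
That is 2.51 μm, in the infrared range.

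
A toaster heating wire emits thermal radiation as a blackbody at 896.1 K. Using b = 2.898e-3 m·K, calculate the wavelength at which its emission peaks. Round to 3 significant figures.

λ_max ≈ 3.23 μm

Wien's displacement law: λ_max = b/T = (2.898×10⁻³ m·K)/(896.1 K) = 3.234×10⁻⁶ m.
That is 3.23 μm, in the infrared range.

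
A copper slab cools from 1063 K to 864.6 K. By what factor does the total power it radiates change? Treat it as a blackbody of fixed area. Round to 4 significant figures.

P ∝ T⁴, so P₂/P₁ = (T₂/T₁)⁴ = (864.6/1063)⁴ = (0.813358)⁴ = 0.4377.

P₂/P₁ ≈ 0.4377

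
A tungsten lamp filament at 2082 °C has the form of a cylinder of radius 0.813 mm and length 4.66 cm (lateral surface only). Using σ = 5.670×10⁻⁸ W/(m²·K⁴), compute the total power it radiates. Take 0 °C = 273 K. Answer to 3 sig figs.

T = 2082 °C + 273 = 2355 K.
Lateral area A = 2πrL = 2π×8.13×10⁻⁴×0.0466 = 2.38044×10⁻⁴ m².
P = σAT⁴ = 5.670×10⁻⁸ × 2.38044×10⁻⁴ × (2355)⁴ = 415 W.

P ≈ 415 W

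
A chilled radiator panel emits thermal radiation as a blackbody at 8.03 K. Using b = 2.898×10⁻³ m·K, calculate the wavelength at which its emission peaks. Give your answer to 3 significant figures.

λ_max ≈ 3.61×10⁻⁴ m

Wien's displacement law: λ_max = b/T = (2.898×10⁻³ m·K)/(8.03 K) = 3.609×10⁻⁴ m.
That is 3.61×10⁻⁴ m, in the infrared range.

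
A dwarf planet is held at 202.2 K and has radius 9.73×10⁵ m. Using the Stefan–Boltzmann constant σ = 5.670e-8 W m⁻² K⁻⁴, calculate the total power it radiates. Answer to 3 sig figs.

Surface area A = 4πR² = 4π(9.73×10⁵ m)² = 1.18969×10¹³ m².
P = σAT⁴ = 5.670×10⁻⁸ × 1.18969×10¹³ × (202.2)⁴ = 1.13×10¹⁵ W.

P ≈ 1.13×10¹⁵ W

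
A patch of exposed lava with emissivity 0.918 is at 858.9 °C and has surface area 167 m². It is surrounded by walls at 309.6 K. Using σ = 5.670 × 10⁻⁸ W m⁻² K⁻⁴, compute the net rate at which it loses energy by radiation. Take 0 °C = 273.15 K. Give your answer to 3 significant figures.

T = 858.9 °C + 273.15 = 1132.05 K.
Area A = 167 m².
Net radiated power P_net = εσA(T⁴ − T₀⁴) = 0.918×5.670×10⁻⁸×167×(1132.05⁴ − 309.6⁴).
T⁴ − T₀⁴ = 1.64234×10¹² − 9.18764×10⁹ = 1.63315×10¹² K⁴, so P_net = 1.42×10⁷ W.

Net loss ≈ 1.42×10⁷ W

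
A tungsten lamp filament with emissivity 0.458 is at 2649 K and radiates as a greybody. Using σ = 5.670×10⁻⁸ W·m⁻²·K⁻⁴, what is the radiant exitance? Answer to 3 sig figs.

Stefan–Boltzmann: I = εσT⁴ = 0.458 × 5.670×10⁻⁸ × (2649)⁴ = 1.28×10⁶ W/m².

I ≈ 1.28×10⁶ W/m²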